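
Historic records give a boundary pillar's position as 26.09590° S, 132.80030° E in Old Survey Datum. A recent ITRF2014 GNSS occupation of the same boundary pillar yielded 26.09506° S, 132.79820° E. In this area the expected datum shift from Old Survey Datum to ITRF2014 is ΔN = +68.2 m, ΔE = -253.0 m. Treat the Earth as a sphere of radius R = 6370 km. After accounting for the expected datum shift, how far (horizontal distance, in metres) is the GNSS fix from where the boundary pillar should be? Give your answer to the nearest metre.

50 m

Observed coordinate differences: Δφ = +0.00084°, Δλ = -0.00210°.
Converting to metres (1° lat = 111177 m, cos φ = 0.898059): observed ΔN = 93.4 m, observed ΔE = -209.7 m.
Subtracting the expected shift leaves a residual of 93.4 − (68.2) = 25.2 m north and -209.7 − (-253.0) = 43.3 m east.
Residual distance = √(25.2² + 43.3²) = 50.1 m.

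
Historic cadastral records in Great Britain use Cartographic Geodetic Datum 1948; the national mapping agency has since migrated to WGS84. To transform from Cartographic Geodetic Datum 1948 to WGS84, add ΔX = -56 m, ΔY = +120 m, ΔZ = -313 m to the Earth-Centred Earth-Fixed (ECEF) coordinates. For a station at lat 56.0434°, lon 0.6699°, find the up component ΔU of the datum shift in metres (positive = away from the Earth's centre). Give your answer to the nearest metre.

ΔU = -290 m

At φ = 56.0434°, λ = 0.6699°: sin φ = 0.829461, cos φ = 0.558565, sin λ = 0.011692, cos λ = 0.999932.
ΔU = cos φ cos λ·ΔX + cos φ sin λ·ΔY + sin φ·ΔZ = (0.558565)(0.999932)(-56) + (0.558565)(0.011692)(120) + (0.829461)(-313) = -290.12 m.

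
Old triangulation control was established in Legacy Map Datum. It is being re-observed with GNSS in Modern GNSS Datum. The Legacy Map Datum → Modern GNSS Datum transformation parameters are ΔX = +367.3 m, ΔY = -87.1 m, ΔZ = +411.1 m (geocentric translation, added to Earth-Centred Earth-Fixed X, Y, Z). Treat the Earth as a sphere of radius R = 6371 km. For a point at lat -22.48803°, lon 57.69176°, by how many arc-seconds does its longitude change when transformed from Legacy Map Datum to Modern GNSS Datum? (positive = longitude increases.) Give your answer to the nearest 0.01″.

Δλ = -12.51″

sin φ = -0.382490, cos φ = 0.923959, sin λ = 0.845185, cos λ = 0.534474.
East component: ΔE = −sin λ·ΔX + cos λ·ΔY = −(0.845185)(367.3) + (0.534474)(-87.1) = -356.99 m.
1° of latitude spans πR/180 = 111195 m; at latitude φ, 1° of longitude spans that × cos φ = 102739.6 m, so Δλ = -356.99 / 102739.6 × 3600 = -12.509″.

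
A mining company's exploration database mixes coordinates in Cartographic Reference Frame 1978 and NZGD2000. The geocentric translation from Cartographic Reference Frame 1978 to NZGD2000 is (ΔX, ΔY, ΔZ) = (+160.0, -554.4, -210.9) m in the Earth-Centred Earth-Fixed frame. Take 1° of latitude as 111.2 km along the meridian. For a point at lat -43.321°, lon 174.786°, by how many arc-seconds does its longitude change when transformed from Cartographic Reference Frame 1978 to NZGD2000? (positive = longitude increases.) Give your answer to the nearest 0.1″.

sin φ = -0.686085, cos φ = 0.727521, sin λ = 0.090876, cos λ = -0.995862.
East component: ΔE = −sin λ·ΔX + cos λ·ΔY = −(0.090876)(160.0) + (-0.995862)(-554.4) = 537.57 m.
1° of latitude spans 111200 m; at latitude φ, 1° of longitude spans that × cos φ = 80900.4 m, so Δλ = 537.57 / 80900.4 × 3600 = 23.921″.

Δλ = 23.9″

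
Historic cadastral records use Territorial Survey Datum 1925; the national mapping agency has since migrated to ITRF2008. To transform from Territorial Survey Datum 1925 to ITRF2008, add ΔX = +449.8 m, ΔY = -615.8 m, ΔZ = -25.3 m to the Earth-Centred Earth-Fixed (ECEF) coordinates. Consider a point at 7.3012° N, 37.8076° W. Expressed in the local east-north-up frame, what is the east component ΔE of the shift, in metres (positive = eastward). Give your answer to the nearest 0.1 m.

ΔE = -210.8 m

The local east axis at (φ, λ) is (−sin λ, cos λ, 0), so ΔE = −sin(-37.8076°)·449.8 + cos(-37.8076°)·(-615.8) = -210.79 m.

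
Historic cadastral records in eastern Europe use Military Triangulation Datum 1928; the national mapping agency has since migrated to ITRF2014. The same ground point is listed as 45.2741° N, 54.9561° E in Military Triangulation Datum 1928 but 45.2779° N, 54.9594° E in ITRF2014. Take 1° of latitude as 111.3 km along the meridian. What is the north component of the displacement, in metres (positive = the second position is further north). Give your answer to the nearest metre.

ΔN = 423 m

Δφ = 45.2779° − 45.2741° = +0.0038°; Δλ = 54.9594° − 54.9561° = +0.0033°.
ΔN = Δφ × 111300 = 422.9 m; ΔE = Δλ × 111300 × cos(45.2741°) = +0.0033 × 111300 × 0.703716 = 258.5 m.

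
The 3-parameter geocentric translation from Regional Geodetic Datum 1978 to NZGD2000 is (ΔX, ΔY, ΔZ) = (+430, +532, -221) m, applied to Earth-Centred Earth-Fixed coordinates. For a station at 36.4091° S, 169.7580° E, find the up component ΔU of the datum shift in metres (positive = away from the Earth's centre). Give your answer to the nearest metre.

ΔU = -133 m

The local up (radial) axis is (cos φ cos λ, cos φ sin λ, sin φ), giving ΔU = -340.549 + 76.128 + 131.174 = -133.25 m.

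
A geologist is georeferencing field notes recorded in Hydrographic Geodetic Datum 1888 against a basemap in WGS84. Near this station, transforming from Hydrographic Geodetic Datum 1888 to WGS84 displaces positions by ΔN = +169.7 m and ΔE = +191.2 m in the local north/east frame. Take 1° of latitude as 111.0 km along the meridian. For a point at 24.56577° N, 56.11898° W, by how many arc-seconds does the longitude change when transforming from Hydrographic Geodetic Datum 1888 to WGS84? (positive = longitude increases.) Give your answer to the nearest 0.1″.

At latitude 24.56577°, cos φ = 0.909485.
1° of longitude at this latitude = 111.0 × cos φ = 100.95 km, so Δλ = 191.2 / 100952.8 = 0.0018940° = 6.818″.

Δλ = 6.8″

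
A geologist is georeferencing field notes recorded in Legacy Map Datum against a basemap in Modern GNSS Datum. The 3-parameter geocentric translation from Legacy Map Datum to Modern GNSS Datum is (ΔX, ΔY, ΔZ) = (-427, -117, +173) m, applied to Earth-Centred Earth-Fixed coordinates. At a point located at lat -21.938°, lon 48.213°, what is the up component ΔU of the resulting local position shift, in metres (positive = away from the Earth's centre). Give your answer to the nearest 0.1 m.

The local up (radial) axis is (cos φ cos λ, cos φ sin λ, sin φ), giving ΔU = -263.933 − 80.921 − 64.633 = -409.49 m.

ΔU = -409.5 m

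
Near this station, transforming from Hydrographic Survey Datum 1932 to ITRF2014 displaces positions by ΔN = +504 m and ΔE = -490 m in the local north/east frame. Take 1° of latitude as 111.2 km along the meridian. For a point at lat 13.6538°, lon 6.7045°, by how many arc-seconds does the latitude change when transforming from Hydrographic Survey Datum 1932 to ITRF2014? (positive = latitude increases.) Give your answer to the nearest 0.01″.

Δφ = 16.32″

1° of latitude = 111.2 km, so Δφ = 504.0 / 111200 = 0.0045324° = 16.317″.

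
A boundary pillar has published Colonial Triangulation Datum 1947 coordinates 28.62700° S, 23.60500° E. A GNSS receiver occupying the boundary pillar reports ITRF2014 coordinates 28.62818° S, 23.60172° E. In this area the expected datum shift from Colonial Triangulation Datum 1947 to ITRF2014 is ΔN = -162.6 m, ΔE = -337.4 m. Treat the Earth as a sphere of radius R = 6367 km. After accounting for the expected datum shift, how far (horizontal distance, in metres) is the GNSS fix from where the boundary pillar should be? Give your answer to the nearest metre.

Observed coordinate differences: Δφ = -0.00118°, Δλ = -0.00328°.
Converting to metres (1° lat = 111125 m, cos φ = 0.877757): observed ΔN = -131.1 m, observed ΔE = -319.9 m.
Subtracting the expected shift leaves a residual of -131.1 − (-162.6) = 31.5 m north and -319.9 − (-337.4) = 17.5 m east.
Residual distance = √(31.5² + 17.5²) = 36.0 m.

36 m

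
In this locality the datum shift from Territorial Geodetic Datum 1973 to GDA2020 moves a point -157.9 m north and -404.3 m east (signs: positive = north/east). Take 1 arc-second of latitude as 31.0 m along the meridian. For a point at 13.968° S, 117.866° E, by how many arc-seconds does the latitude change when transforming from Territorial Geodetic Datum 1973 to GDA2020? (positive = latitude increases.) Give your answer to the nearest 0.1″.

Δφ = -5.1″

1″ of latitude = 31.00 m, so Δφ = -157.9 / 31.00 = -5.094″.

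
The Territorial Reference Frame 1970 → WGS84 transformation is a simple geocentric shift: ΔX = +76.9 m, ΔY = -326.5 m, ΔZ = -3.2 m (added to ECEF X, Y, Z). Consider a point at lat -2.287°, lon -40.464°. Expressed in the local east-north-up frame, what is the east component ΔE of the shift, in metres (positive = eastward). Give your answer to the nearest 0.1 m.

ΔE = -198.5 m

At φ = -2.287°, λ = -40.464°: sin φ = -0.039905, cos φ = 0.999203, sin λ = -0.648970, cos λ = 0.760814.
ΔE = −sin λ·ΔX + cos λ·ΔY = −(-0.648970)·(76.9) + (0.760814)·(-326.5) = -198.50 m.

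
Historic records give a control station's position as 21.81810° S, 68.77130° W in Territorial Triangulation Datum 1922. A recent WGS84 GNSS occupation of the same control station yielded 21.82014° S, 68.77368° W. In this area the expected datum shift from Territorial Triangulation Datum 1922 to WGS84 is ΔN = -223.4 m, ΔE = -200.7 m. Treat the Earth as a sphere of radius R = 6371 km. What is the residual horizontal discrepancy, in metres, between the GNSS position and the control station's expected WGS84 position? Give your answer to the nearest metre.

Observed coordinate differences: Δφ = -0.00204°, Δλ = -0.00238°.
Converting to metres (1° lat = 111195 m, cos φ = 0.928368): observed ΔN = -226.8 m, observed ΔE = -245.7 m.
Subtracting the expected shift leaves a residual of -226.8 − (-223.4) = -3.4 m north and -245.7 − (-200.7) = -45.0 m east.
Residual distance = √((-3.4)² + (-45.0)²) = 45.1 m.

45 m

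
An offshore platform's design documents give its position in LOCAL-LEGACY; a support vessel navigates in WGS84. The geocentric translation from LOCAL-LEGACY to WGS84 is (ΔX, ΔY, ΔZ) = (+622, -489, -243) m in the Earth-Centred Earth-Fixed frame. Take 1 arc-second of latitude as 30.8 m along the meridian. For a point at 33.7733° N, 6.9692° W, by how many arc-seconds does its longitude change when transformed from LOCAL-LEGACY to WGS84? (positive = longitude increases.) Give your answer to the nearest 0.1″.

sin φ = 0.555908, cos φ = 0.831244, sin λ = -0.121336, cos λ = 0.992612.
East component: ΔE = −sin λ·ΔX + cos λ·ΔY = −(-0.121336)(622) + (0.992612)(-489) = -409.92 m.
1° of latitude spans 3600 × 30.80 = 110880 m; at latitude φ, 1° of longitude spans that × cos φ = 92168.3 m, so Δλ = -409.92 / 92168.3 × 3600 = -16.011″.

Δλ = -16.0″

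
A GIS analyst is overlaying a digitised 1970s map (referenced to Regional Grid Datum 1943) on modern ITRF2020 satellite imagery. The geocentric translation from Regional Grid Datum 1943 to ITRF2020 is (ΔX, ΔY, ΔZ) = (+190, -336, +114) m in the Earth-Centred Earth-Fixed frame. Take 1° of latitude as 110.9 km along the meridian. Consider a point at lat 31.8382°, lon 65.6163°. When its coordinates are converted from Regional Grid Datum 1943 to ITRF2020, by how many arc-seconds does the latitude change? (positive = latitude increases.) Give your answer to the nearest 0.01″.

sin φ = 0.527522, cos φ = 0.849541, sin λ = 0.910801, cos λ = 0.412845.
North component: ΔN = −sin φ cos λ·ΔX − sin φ sin λ·ΔY + cos φ·ΔZ = −(0.527522)(0.412845)(190) − (0.527522)(0.910801)(-336) + (0.849541)(114) = 216.91 m.
1° of latitude spans 110900 m, so Δφ = 216.91 / 110900 × 3600 = 7.041″.

Δφ = 7.04″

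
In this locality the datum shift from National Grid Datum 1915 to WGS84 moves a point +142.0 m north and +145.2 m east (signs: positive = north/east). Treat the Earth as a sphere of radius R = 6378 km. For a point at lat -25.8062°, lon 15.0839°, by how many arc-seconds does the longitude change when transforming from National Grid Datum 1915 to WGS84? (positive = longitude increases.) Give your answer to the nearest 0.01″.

At latitude -25.8062°, cos φ = 0.900272.
One radian of longitude at latitude φ spans R cos φ, so Δλ = ΔE / (R cos φ) = 145.2 / (6378000 × 0.900272) = 2.5288e-05 rad = 5.216″.

Δλ = 5.22″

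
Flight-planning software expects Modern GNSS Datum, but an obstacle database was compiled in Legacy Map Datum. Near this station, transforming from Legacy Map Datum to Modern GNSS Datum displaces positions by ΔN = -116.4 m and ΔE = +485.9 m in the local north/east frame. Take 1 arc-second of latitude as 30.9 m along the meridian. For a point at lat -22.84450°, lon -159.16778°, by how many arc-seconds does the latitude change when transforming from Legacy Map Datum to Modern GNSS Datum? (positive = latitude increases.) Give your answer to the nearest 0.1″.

Δφ = -3.8″

1″ of latitude = 30.90 m, so Δφ = -116.4 / 30.90 = -3.767″.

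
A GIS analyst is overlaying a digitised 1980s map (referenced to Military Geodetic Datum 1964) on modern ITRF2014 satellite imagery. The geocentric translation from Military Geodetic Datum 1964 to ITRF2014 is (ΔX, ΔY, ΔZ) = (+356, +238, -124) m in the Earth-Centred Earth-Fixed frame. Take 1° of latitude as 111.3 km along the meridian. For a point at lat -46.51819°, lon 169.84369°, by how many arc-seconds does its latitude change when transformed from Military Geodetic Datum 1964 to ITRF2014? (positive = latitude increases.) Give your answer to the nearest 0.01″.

Δφ = -10.00″

sin φ = -0.725593, cos φ = 0.688124, sin λ = 0.176334, cos λ = -0.984330.
North component: ΔN = −sin φ cos λ·ΔX − sin φ sin λ·ΔY + cos φ·ΔZ = −(-0.725593)(-0.984330)(356) − (-0.725593)(0.176334)(238) + (0.688124)(-124) = -309.14 m.
1° of latitude spans 111300 m, so Δφ = -309.14 / 111300 × 3600 = -9.999″.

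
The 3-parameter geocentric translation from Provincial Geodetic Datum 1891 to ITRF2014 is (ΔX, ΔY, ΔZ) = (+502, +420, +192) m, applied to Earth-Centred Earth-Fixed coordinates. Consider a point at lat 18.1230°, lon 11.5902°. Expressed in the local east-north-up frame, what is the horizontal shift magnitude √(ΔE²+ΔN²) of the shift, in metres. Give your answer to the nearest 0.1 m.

At φ = 18.1230°, λ = 11.5902°: sin φ = 0.311058, cos φ = 0.950391, sin λ = 0.200910, cos λ = 0.979610.
ΔE = −sin λ·ΔX + cos λ·ΔY = −(0.200910)·(502) + (0.979610)·(420) = 310.58 m.
ΔN = −sin φ cos λ·ΔX − sin φ sin λ·ΔY + cos φ·ΔZ = −(0.311058)(0.979610)(502) − (0.311058)(0.200910)(420) + (0.950391)(192) = 3.26 m.
Horizontal magnitude = √(ΔE² + ΔN²) = √(310.58² + 3.26²) = 310.60 m.

310.6 m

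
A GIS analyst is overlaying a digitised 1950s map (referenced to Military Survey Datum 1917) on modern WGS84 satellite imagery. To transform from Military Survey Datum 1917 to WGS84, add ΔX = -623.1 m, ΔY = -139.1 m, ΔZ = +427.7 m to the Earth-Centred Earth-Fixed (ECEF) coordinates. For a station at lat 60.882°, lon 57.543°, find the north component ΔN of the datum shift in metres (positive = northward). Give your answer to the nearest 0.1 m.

ΔN = 602.8 m

At φ = 60.882°, λ = 57.543°: sin φ = 0.873619, cos φ = 0.486610, sin λ = 0.843794, cos λ = 0.536666.
ΔN = −sin φ cos λ·ΔX − sin φ sin λ·ΔY + cos φ·ΔZ = −(0.873619)(0.536666)(-623.1) − (0.873619)(0.843794)(-139.1) + (0.486610)(427.7) = 602.80 m.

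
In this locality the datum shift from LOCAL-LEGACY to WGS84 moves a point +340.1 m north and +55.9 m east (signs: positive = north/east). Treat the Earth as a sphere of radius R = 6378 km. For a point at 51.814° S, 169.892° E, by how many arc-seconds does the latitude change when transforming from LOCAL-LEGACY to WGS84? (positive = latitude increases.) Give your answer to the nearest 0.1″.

On a sphere of radius R, 1 rad of latitude = R, so Δφ = ΔN / R = 340.1 / 6378000 = 5.3324e-05 rad = 10.999″.

Δφ = 11.0″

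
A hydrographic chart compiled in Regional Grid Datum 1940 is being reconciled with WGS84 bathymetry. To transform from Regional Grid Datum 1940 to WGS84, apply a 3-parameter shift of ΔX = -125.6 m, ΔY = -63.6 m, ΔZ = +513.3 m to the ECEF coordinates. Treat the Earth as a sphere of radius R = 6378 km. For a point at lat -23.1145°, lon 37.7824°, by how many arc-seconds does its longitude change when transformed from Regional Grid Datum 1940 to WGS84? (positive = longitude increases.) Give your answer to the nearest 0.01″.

Δλ = 0.94″

sin φ = -0.392570, cos φ = 0.919722, sin λ = 0.612664, cos λ = 0.790343.
East component: ΔE = −sin λ·ΔX + cos λ·ΔY = −(0.612664)(-125.6) + (0.790343)(-63.6) = 26.68 m.
1° of latitude spans πR/180 = 111317 m; at latitude φ, 1° of longitude spans that × cos φ = 102380.8 m, so Δλ = 26.68 / 102380.8 × 3600 = 0.938″.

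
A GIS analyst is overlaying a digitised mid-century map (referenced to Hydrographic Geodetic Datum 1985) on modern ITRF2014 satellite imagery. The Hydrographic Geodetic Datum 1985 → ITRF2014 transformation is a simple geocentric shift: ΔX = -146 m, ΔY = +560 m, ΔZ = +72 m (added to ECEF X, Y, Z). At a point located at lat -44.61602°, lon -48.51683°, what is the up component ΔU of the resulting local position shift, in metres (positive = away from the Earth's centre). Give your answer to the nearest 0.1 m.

At φ = -44.61602°, λ = -48.51683°: sin φ = -0.702352, cos φ = 0.711830, sin λ = -0.749150, cos λ = 0.662400.
ΔU = cos φ cos λ·ΔX + cos φ sin λ·ΔY + sin φ·ΔZ = (0.711830)(0.662400)(-146) + (0.711830)(-0.749150)(560) + (-0.702352)(72) = -418.04 m.

ΔU = -418.0 m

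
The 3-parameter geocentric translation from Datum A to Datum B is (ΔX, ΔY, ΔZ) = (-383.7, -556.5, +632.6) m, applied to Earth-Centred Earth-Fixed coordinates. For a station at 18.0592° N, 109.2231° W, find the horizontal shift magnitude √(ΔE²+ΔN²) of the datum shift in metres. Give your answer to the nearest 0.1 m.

437.7 m

The local east axis at (φ, λ) is (−sin λ, cos λ, 0), so ΔE = −sin(-109.2231°)·(-383.7) + cos(-109.2231°)·(-556.5) = -179.08 m.
The local north axis is (−sin φ cos λ, −sin φ sin λ, cos φ), giving ΔN = -39.163 − 162.896 + 601.436 = 399.38 m.
Horizontal magnitude = √(ΔE² + ΔN²) = √((-179.08)² + 399.38²) = 437.69 m.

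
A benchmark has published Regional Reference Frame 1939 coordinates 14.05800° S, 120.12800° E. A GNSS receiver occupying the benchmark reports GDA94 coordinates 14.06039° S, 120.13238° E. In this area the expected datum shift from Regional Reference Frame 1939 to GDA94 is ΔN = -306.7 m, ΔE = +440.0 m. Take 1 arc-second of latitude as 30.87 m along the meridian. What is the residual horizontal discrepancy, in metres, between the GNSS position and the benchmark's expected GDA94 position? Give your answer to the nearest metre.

52 m

Observed coordinate differences: Δφ = -0.00239°, Δλ = +0.00438°.
Converting to metres (1° lat = 111132 m, cos φ = 0.970050): observed ΔN = -265.6 m, observed ΔE = 472.2 m.
Subtracting the expected shift leaves a residual of -265.6 − (-306.7) = 41.1 m north and 472.2 − (440.0) = 32.2 m east.
Residual distance = √(41.1² + 32.2²) = 52.2 m.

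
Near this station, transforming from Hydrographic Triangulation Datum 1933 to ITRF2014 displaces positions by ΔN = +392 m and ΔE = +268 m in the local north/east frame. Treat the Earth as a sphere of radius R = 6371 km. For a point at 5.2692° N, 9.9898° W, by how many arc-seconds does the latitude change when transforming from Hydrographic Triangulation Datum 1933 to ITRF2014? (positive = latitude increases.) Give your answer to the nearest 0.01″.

On a sphere of radius R, 1 rad of latitude = R, so Δφ = ΔN / R = 392.0 / 6371000 = 6.1529e-05 rad = 12.691″.

Δφ = 12.69″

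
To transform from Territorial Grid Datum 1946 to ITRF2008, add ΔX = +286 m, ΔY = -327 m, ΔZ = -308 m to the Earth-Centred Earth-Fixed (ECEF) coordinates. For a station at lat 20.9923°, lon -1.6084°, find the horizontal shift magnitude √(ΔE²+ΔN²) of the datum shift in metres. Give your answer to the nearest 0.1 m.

At φ = 20.9923°, λ = -1.6084°: sin φ = 0.358242, cos φ = 0.933629, sin λ = -0.028068, cos λ = 0.999606.
ΔE = −sin λ·ΔX + cos λ·ΔY = −(-0.028068)·(286) + (0.999606)·(-327) = -318.84 m.
ΔN = −sin φ cos λ·ΔX − sin φ sin λ·ΔY + cos φ·ΔZ = −(0.358242)(0.999606)(286) − (0.358242)(-0.028068)(-327) + (0.933629)(-308) = -393.26 m.
Horizontal magnitude = √(ΔE² + ΔN²) = √((-318.84)² + (-393.26)²) = 506.28 m.

506.3 m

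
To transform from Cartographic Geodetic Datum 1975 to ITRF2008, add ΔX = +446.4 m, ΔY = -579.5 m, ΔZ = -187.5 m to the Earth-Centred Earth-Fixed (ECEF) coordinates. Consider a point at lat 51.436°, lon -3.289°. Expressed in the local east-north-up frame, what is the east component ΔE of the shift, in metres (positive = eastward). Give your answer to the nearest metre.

The local east axis at (φ, λ) is (−sin λ, cos λ, 0), so ΔE = −sin(-3.289°)·446.4 + cos(-3.289°)·(-579.5) = -552.93 m.

ΔE = -553 m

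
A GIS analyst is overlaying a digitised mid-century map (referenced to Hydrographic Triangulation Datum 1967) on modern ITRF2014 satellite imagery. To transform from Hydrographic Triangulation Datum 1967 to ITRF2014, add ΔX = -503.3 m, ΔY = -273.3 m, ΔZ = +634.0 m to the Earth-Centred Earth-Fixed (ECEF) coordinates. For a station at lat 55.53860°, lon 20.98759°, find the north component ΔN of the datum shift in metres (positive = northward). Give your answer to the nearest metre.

The local north axis is (−sin φ cos λ, −sin φ sin λ, cos φ), giving ΔN = 387.444 + 80.708 + 358.749 = 826.90 m.

ΔN = 827 m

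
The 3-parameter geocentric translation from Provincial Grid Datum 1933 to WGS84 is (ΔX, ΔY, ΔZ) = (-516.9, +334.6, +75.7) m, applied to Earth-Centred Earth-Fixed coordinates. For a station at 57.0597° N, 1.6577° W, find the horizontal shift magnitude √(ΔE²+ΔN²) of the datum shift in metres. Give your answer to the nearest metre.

579 m

The local east axis at (φ, λ) is (−sin λ, cos λ, 0), so ΔE = −sin(-1.6577°)·(-516.9) + cos(-1.6577°)·334.6 = 319.51 m.
The local north axis is (−sin φ cos λ, −sin φ sin λ, cos φ), giving ΔN = 433.620 + 8.123 + 41.163 = 482.91 m.
Horizontal magnitude = √(ΔE² + ΔN²) = √(319.51² + 482.91²) = 579.04 m.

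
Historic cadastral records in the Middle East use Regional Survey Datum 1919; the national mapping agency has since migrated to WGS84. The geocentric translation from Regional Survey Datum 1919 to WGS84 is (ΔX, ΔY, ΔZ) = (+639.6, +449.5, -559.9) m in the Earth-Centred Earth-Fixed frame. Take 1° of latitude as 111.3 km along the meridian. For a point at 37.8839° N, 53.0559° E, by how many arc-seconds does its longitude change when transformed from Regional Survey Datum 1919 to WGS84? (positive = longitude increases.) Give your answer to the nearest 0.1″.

sin φ = 0.614063, cos φ = 0.789257, sin λ = 0.799222, cos λ = 0.601036.
East component: ΔE = −sin λ·ΔX + cos λ·ΔY = −(0.799222)(639.6) + (0.601036)(449.5) = -241.02 m.
1° of latitude spans 111300 m; at latitude φ, 1° of longitude spans that × cos φ = 87844.3 m, so Δλ = -241.02 / 87844.3 × 3600 = -9.877″.

Δλ = -9.9″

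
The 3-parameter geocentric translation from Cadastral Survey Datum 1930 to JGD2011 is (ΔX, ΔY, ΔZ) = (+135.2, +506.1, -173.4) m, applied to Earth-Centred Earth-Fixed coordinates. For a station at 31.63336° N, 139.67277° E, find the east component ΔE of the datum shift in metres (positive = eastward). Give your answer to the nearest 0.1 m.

ΔE = -473.3 m

The local east axis at (φ, λ) is (−sin λ, cos λ, 0), so ΔE = −sin(139.67277°)·135.2 + cos(139.67277°)·506.1 = -473.33 m.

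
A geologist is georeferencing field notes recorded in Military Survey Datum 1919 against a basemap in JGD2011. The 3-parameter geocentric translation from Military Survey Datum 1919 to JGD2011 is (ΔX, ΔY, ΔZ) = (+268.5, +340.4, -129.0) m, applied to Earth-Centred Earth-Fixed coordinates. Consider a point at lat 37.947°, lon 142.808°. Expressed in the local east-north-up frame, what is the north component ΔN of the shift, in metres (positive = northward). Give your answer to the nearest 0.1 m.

ΔN = -96.7 m

At φ = 37.947°, λ = 142.808°: sin φ = 0.614932, cos φ = 0.788580, sin λ = 0.604488, cos λ = -0.796614.
ΔN = −sin φ cos λ·ΔX − sin φ sin λ·ΔY + cos φ·ΔZ = −(0.614932)(-0.796614)(268.5) − (0.614932)(0.604488)(340.4) + (0.788580)(-129.0) = -96.73 m.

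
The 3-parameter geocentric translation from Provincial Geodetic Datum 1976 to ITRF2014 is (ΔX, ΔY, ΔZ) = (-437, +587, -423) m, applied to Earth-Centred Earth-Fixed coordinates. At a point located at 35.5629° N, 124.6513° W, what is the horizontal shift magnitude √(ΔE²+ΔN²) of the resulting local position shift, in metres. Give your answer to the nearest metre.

At φ = 35.5629°, λ = -124.6513°: sin φ = 0.581596, cos φ = 0.813478, sin λ = -0.822628, cos λ = -0.568581.
ΔE = −sin λ·ΔX + cos λ·ΔY = −(-0.822628)·(-437) + (-0.568581)·(587) = -693.25 m.
ΔN = −sin φ cos λ·ΔX − sin φ sin λ·ΔY + cos φ·ΔZ = −(0.581596)(-0.568581)(-437) − (0.581596)(-0.822628)(587) + (0.813478)(-423) = -207.77 m.
Horizontal magnitude = √(ΔE² + ΔN²) = √((-693.25)² + (-207.77)²) = 723.71 m.

724 m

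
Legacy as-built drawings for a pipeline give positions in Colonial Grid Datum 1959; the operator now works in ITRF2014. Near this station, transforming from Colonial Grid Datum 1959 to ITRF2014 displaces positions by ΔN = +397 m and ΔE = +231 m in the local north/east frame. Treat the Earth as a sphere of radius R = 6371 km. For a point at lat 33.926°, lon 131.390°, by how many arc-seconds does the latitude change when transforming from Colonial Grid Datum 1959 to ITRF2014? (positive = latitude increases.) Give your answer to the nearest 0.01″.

Δφ = 12.85″

On a sphere of radius R, 1 rad of latitude = R, so Δφ = ΔN / R = 397.0 / 6371000 = 6.2314e-05 rad = 12.853″.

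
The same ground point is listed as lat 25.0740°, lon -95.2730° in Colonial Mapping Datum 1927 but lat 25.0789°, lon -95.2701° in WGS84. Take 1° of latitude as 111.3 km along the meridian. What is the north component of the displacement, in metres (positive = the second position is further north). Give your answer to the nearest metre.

ΔN = 545 m

Δφ = 25.0789° − 25.0740° = +0.0049°; Δλ = -95.2701° − -95.2730° = +0.0029°.
ΔN = Δφ × 111300 = 545.4 m; ΔE = Δλ × 111300 × cos(25.0740°) = +0.0029 × 111300 × 0.905761 = 292.4 m.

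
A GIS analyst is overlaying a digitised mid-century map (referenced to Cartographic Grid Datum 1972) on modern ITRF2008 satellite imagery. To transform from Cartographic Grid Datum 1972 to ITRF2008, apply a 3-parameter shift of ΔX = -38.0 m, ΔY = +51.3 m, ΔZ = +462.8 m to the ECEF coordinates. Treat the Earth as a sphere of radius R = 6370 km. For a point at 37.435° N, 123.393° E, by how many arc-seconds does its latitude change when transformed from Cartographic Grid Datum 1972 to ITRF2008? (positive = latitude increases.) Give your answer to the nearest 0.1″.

sin φ = 0.607861, cos φ = 0.794043, sin λ = 0.834915, cos λ = -0.550379.
North component: ΔN = −sin φ cos λ·ΔX − sin φ sin λ·ΔY + cos φ·ΔZ = −(0.607861)(-0.550379)(-38.0) − (0.607861)(0.834915)(51.3) + (0.794043)(462.8) = 328.73 m.
1° of latitude spans πR/180 = 111177 m, so Δφ = 328.73 / 111177 × 3600 = 10.645″.

Δφ = 10.6″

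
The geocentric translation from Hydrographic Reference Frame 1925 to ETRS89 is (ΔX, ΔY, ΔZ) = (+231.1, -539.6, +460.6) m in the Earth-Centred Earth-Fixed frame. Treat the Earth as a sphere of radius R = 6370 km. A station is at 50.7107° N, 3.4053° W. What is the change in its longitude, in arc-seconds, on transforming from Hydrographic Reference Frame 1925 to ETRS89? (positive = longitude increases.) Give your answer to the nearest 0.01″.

Δλ = -26.84″

sin φ = 0.773958, cos φ = 0.633236, sin λ = -0.059399, cos λ = 0.998234.
East component: ΔE = −sin λ·ΔX + cos λ·ΔY = −(-0.059399)(231.1) + (0.998234)(-539.6) = -524.92 m.
1° of latitude spans πR/180 = 111177 m; at latitude φ, 1° of longitude spans that × cos φ = 70401.6 m, so Δλ = -524.92 / 70401.6 × 3600 = -26.842″.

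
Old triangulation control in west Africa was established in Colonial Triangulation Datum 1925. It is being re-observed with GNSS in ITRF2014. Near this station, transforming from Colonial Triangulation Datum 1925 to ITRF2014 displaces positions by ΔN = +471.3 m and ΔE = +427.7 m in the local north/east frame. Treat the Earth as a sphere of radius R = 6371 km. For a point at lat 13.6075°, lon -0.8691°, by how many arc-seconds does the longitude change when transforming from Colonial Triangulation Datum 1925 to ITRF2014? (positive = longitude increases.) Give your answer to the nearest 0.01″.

At latitude 13.6075°, cos φ = 0.971930.
One radian of longitude at latitude φ spans R cos φ, so Δλ = ΔE / (R cos φ) = 427.7 / (6371000 × 0.971930) = 6.9071e-05 rad = 14.247″.

Δλ = 14.25″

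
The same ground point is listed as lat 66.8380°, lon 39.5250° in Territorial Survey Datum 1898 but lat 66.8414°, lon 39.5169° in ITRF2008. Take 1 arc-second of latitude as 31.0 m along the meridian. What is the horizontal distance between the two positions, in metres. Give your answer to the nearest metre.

520 m

Δφ = 66.8414° − 66.8380° = +0.0034°; Δλ = 39.5169° − 39.5250° = -0.0081°.
1° of latitude = 3600 × 31.00 = 111600 m.
ΔN = Δφ × 111600 = 379.4 m; ΔE = Δλ × 111600 × cos(66.8380°) = -0.0081 × 111600 × 0.393332 = -355.6 m.
Distance = √(ΔE² + ΔN²) = √((-355.6)² + 379.4²) = 520.0 m.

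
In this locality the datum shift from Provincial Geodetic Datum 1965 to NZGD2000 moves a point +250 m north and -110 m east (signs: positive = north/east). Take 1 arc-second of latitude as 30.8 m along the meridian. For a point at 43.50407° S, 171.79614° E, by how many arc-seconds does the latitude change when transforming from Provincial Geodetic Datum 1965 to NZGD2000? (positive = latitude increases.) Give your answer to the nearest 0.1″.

Δφ = 8.1″

1″ of latitude = 30.80 m, so Δφ = 250.0 / 30.80 = 8.117″.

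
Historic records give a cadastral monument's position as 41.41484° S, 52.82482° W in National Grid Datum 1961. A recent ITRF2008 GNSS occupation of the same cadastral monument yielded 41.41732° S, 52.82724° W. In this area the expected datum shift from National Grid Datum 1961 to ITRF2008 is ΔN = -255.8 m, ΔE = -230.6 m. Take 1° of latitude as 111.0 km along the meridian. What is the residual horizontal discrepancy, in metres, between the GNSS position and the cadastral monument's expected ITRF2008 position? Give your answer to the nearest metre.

Observed coordinate differences: Δφ = -0.00248°, Δλ = -0.00242°.
Converting to metres (1° lat = 111000 m, cos φ = 0.749940): observed ΔN = -275.3 m, observed ΔE = -201.4 m.
Subtracting the expected shift leaves a residual of -275.3 − (-255.8) = -19.5 m north and -201.4 − (-230.6) = 29.2 m east.
Residual distance = √((-19.5)² + 29.2²) = 35.1 m.

35 m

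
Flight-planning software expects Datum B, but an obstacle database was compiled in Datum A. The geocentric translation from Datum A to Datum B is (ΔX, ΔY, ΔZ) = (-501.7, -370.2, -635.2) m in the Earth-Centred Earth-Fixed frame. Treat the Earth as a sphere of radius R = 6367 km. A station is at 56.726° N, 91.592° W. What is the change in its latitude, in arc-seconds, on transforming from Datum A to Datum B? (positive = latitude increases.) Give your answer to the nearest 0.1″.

Δφ = -21.7″

sin φ = 0.836056, cos φ = 0.548643, sin λ = -0.999614, cos λ = -0.027782.
North component: ΔN = −sin φ cos λ·ΔX − sin φ sin λ·ΔY + cos φ·ΔZ = −(0.836056)(-0.027782)(-501.7) − (0.836056)(-0.999614)(-370.2) + (0.548643)(-635.2) = -669.54 m.
1° of latitude spans πR/180 = 111125 m, so Δφ = -669.54 / 111125 × 3600 = -21.690″.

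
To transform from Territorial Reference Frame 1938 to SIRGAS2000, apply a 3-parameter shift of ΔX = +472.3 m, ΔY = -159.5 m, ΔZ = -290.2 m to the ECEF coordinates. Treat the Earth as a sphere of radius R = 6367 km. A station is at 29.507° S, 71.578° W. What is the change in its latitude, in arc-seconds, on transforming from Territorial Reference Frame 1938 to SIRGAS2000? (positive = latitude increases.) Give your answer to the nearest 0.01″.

Δφ = -3.39″

sin φ = -0.492530, cos φ = 0.870296, sin λ = -0.948755, cos λ = 0.316013.
North component: ΔN = −sin φ cos λ·ΔX − sin φ sin λ·ΔY + cos φ·ΔZ = −(-0.492530)(0.316013)(472.3) − (-0.492530)(-0.948755)(-159.5) + (0.870296)(-290.2) = -104.52 m.
1° of latitude spans πR/180 = 111125 m, so Δφ = -104.52 / 111125 × 3600 = -3.386″.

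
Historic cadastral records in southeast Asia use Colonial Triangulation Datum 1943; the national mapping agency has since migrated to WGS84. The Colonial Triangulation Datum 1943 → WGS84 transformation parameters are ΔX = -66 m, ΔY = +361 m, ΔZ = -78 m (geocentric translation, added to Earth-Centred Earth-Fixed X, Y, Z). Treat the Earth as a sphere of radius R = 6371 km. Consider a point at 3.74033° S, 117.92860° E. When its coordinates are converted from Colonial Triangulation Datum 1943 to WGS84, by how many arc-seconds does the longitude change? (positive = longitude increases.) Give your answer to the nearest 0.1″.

sin φ = -0.065235, cos φ = 0.997870, sin λ = 0.883532, cos λ = -0.468371.
East component: ΔE = −sin λ·ΔX + cos λ·ΔY = −(0.883532)(-66) + (-0.468371)(361) = -110.77 m.
1° of latitude spans πR/180 = 111195 m; at latitude φ, 1° of longitude spans that × cos φ = 110958.1 m, so Δλ = -110.77 / 110958.1 × 3600 = -3.594″.

Δλ = -3.6″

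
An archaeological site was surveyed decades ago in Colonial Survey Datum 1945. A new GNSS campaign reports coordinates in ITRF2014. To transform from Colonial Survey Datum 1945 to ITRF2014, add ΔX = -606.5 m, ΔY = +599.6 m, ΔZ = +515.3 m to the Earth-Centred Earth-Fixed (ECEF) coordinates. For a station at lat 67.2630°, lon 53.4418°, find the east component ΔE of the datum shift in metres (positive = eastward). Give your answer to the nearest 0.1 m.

ΔE = 844.3 m

The local east axis at (φ, λ) is (−sin λ, cos λ, 0), so ΔE = −sin(53.4418°)·(-606.5) + cos(53.4418°)·599.6 = 844.32 m.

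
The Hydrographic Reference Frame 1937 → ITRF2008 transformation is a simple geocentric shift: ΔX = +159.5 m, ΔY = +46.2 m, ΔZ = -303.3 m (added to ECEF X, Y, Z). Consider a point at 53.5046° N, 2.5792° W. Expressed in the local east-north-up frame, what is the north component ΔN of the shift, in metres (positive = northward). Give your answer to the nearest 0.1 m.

The local north axis is (−sin φ cos λ, −sin φ sin λ, cos φ), giving ΔN = -128.093 + 1.671 − 180.390 = -306.81 m.

ΔN = -306.8 m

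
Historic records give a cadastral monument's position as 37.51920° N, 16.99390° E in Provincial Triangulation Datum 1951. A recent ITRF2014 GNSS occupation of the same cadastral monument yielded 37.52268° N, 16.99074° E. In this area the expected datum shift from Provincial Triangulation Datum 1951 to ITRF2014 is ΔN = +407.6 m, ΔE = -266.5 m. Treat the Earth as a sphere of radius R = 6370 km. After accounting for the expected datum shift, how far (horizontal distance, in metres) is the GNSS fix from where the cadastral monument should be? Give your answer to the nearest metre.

Observed coordinate differences: Δφ = +0.00348°, Δλ = -0.00316°.
Converting to metres (1° lat = 111177 m, cos φ = 0.793149): observed ΔN = 386.9 m, observed ΔE = -278.6 m.
Subtracting the expected shift leaves a residual of 386.9 − (407.6) = -20.7 m north and -278.6 − (-266.5) = -12.1 m east.
Residual distance = √((-20.7)² + (-12.1)²) = 24.0 m.

24 m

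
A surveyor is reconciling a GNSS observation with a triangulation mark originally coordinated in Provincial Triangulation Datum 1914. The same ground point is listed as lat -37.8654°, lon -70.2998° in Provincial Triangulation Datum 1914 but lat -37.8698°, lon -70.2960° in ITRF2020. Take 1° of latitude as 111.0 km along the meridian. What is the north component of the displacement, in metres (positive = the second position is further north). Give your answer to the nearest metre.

Δφ = -37.8698° − -37.8654° = -0.0044°; Δλ = -70.2960° − -70.2998° = +0.0038°.
ΔN = Δφ × 111000 = -488.4 m; ΔE = Δλ × 111000 × cos(-37.8654°) = +0.0038 × 111000 × 0.789455 = 333.0 m.

ΔN = -488 m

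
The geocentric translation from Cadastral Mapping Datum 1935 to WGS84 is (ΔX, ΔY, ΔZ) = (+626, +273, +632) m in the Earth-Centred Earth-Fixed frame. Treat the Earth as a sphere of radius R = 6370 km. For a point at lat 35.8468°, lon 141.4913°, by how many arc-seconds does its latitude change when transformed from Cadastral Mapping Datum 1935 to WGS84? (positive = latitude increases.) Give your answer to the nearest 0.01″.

Δφ = 22.65″

sin φ = 0.585620, cos φ = 0.810586, sin λ = 0.622633, cos λ = -0.782514.
North component: ΔN = −sin φ cos λ·ΔX − sin φ sin λ·ΔY + cos φ·ΔZ = −(0.585620)(-0.782514)(626) − (0.585620)(0.622633)(273) + (0.810586)(632) = 699.62 m.
1° of latitude spans πR/180 = 111177 m, so Δφ = 699.62 / 111177 × 3600 = 22.654″.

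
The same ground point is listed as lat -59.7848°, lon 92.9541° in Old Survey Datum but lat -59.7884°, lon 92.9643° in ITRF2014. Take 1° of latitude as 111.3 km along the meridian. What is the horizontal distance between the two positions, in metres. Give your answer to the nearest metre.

Δφ = -59.7884° − -59.7848° = -0.0036°; Δλ = 92.9643° − 92.9541° = +0.0102°.
ΔN = Δφ × 111300 = -400.7 m; ΔE = Δλ × 111300 × cos(-59.7848°) = +0.0102 × 111300 × 0.503249 = 571.3 m.
Distance = √(ΔE² + ΔN²) = √(571.3² + (-400.7)²) = 697.8 m.

698 m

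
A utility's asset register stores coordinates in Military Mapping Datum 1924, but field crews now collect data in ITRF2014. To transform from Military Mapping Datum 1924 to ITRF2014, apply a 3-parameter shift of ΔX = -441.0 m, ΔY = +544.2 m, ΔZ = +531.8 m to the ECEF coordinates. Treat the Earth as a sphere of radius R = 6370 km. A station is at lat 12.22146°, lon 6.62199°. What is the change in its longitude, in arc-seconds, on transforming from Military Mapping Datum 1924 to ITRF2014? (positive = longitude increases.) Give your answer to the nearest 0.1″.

sin φ = 0.211691, cos φ = 0.977337, sin λ = 0.115318, cos λ = 0.993329.
East component: ΔE = −sin λ·ΔX + cos λ·ΔY = −(0.115318)(-441.0) + (0.993329)(544.2) = 591.42 m.
1° of latitude spans πR/180 = 111177 m; at latitude φ, 1° of longitude spans that × cos φ = 108657.8 m, so Δλ = 591.42 / 108657.8 × 3600 = 19.595″.

Δλ = 19.6″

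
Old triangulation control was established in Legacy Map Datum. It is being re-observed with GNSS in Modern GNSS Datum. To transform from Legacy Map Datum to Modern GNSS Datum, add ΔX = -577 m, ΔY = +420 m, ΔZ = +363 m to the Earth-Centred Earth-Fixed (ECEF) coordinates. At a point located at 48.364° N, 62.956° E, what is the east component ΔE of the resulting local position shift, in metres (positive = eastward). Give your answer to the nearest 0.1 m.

ΔE = 704.9 m

At φ = 48.364°, λ = 62.956°: sin φ = 0.747381, cos φ = 0.664396, sin λ = 0.890658, cos λ = 0.454675.
ΔE = −sin λ·ΔX + cos λ·ΔY = −(0.890658)·(-577) + (0.454675)·(420) = 704.87 m.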